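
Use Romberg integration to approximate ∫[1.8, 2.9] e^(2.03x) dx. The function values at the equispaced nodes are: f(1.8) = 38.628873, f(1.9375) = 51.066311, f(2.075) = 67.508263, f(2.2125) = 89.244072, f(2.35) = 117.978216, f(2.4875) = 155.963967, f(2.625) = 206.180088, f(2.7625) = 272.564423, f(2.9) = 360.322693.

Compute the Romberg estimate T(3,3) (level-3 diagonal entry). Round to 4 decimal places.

T(0,0) (trapezoid, 1 panel, h=1.1000): 219.423361
T(1,0) (trapezoid, 2 panels, h=0.5500): 174.599699
T(2,0) (trapezoid, 4 panels, h=0.2750): 162.564146
T(3,0) (trapezoid, 8 panels, h=0.1375): 159.497404
T(1,1) = 174.599699 + (174.599699 − 219.423361)/3 = 159.658478
T(2,1) = 162.564146 + (162.564146 − 174.599699)/3 = 158.552295
T(3,1) = 159.497404 + (159.497404 − 162.564146)/3 = 158.475157
T(2,2) = 158.552295 + (158.552295 − 159.658478)/15 = 158.478549
T(3,2) = 158.475157 + (158.475157 − 158.552295)/15 = 158.470014
T(3,3) = 158.470014 + (158.470014 − 158.478549)/63 = 158.469879

158.4699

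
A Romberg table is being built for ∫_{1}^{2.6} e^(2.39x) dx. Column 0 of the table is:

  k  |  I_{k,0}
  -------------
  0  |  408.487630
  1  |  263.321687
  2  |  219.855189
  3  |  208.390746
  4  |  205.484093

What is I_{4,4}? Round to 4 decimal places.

204.5115

Richardson extrapolation on the trapezoidal column (denominator 4−1=3):
I_{1,1} = 263.321687 + (263.321687 − 408.487630)/3 = 214.933039
I_{2,1} = 219.855189 + (219.855189 − 263.321687)/3 = 205.366356
I_{3,1} = 208.390746 + (208.390746 − 219.855189)/3 = 204.569265
I_{4,1} = (4·205.484093 − 208.390746) / 3 = 204.515209
I_{2,2} = (16·205.366356 − 214.933039) / 15 = 204.728577
I_{3,2} = (16·204.569265 − 205.366356) / 15 = 204.516126
I_{4,2} = 204.515209 + (204.515209 − 204.569265)/15 = 204.511605
I_{3,3} = 204.516126 + (204.516126 − 204.728577)/63 = 204.512754
I_{4,3} = (64·204.511605 − 204.516126) / 63 = 204.511533
I_{4,4} = 204.511533 + (204.511533 − 204.512754)/255 = 204.511528
(Column j=1 coincides with Simpson's rule on the same nodes.)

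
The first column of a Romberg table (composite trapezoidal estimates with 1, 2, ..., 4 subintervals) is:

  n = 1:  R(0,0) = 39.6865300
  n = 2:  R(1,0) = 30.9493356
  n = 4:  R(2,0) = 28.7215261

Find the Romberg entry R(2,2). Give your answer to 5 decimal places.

Richardson extrapolation on the trapezoidal column (denominator 4−1=3):
R(1,1) = 30.9493356 + (30.9493356 − 39.6865300)/3 = 28.0369375
R(2,1) = 28.7215261 + (28.7215261 − 30.9493356)/3 = 27.9789229
R(2,2) = (16·27.9789229 − 28.0369375) / 15 = 27.9750553

27.97506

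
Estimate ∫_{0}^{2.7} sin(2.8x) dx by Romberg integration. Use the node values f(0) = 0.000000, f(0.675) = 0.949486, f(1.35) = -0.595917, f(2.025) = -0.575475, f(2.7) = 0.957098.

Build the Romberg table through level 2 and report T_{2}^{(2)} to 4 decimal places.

0.3455

T_{0}^{(0)} (trapezoid, 1 panel, h=2.7000): 1.292082
T_{1}^{(0)} (trapezoid, 2 panels, h=1.3500): -0.158447
T_{2}^{(0)} (trapezoid, 4 panels, h=0.6750): 0.173234
T_{1}^{(1)} = -0.158447 + (-0.158447 − 1.292082)/3 = -0.641957
T_{2}^{(1)} = 0.173234 + (0.173234 − (-0.158447))/3 = 0.283794
T_{2}^{(2)} = 0.283794 + (0.283794 − (-0.641957))/15 = 0.345511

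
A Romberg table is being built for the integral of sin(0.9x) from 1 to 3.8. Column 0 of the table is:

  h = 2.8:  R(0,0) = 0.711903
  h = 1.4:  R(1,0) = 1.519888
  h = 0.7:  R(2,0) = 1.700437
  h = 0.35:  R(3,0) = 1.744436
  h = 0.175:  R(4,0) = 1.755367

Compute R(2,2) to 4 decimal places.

1.7587

Richardson extrapolation on the trapezoidal column (denominator 4−1=3):
R(1,1) = 1.519888 + (1.519888 − 0.711903)/3 = 1.789216
R(2,1) = (4·1.700437 − 1.519888) / 3 = 1.760620
R(2,2) = 1.760620 + (1.760620 − 1.789216)/15 = 1.758714
(Column j=1 coincides with Simpson's rule on the same nodes.)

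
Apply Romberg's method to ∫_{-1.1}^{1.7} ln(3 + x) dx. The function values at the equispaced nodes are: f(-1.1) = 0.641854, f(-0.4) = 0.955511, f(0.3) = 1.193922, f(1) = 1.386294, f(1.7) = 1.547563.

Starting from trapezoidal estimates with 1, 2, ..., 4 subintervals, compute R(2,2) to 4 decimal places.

3.2539

R(0,0) (trapezoid, 1 panel, h=2.8000): 3.065184
R(1,0) (trapezoid, 2 panels, h=1.4000): 3.204083
R(2,0) (trapezoid, 4 panels, h=0.7000): 3.241305
R(1,1) = 3.204083 + (3.204083 − 3.065184)/3 = 3.250383
R(2,1) = 3.241305 + (3.241305 − 3.204083)/3 = 3.253712
R(2,2) = 3.253712 + (3.253712 − 3.250383)/15 = 3.253934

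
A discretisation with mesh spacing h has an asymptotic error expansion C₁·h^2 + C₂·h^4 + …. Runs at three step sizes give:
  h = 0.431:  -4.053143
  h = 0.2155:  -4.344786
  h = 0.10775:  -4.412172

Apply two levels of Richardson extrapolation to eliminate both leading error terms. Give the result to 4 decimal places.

-4.4341

First eliminate the h^2 term (factor 2^2 = 4):
  B₁ = (4·(-4.344786) − (-4.053143))/3 = -4.442000
  B₂ = (4·(-4.412172) − (-4.344786))/3 = -4.434634
Then eliminate the h^4 term (factor 2^4 = 16):
  (16·(-4.434634) − (-4.442000))/15 = -4.434143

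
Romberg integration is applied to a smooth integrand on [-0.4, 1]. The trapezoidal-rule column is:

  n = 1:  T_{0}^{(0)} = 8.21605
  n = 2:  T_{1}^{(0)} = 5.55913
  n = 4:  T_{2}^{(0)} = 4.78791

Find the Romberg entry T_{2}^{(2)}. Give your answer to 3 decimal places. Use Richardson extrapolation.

4.521

Richardson extrapolation on the trapezoidal column (denominator 4−1=3):
T_{1}^{(1)} = 5.55913 + (5.55913 − 8.21605)/3 = 4.67349
T_{2}^{(1)} = 4.78791 + (4.78791 − 5.55913)/3 = 4.53084
T_{2}^{(2)} = 4.53084 + (4.53084 − 4.67349)/15 = 4.52133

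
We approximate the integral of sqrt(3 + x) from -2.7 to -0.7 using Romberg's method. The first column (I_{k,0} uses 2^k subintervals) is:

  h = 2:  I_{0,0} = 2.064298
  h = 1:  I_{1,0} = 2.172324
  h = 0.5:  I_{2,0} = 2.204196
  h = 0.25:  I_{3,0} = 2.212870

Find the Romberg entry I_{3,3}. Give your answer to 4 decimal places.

I_{1,1} = 2.172324 + (2.172324 − 2.064298)/3 = 2.208333
I_{2,1} = (4·2.204196 − 2.172324) / 3 = 2.214820
I_{3,1} = (4·2.212870 − 2.204196) / 3 = 2.215761
I_{2,2} = 2.214820 + (2.214820 − 2.208333)/15 = 2.215252
I_{3,2} = 2.215761 + (2.215761 − 2.214820)/15 = 2.215824
I_{3,3} = (64·2.215824 − 2.215252) / 63 = 2.215833

2.2158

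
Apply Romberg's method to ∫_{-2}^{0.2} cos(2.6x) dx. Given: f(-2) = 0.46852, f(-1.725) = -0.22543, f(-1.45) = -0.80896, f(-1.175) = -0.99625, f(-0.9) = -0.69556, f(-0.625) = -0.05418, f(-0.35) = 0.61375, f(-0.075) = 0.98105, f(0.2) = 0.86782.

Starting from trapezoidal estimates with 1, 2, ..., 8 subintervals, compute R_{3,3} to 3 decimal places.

R_{0,0} (trapezoid, 1 panel, h=2.2000): 1.46997
R_{1,0} (trapezoid, 2 panels, h=1.1000): -0.03013
R_{2,0} (trapezoid, 4 panels, h=0.5500): -0.12243
R_{3,0} (trapezoid, 8 panels, h=0.2750): -0.14229
R_{1,1} = -0.03013 + (-0.03013 − 1.46997)/3 = -0.53016
R_{2,1} = -0.12243 + (-0.12243 − (-0.03013))/3 = -0.15320
R_{3,1} = -0.14229 + (-0.14229 − (-0.12243))/3 = -0.14891
R_{2,2} = -0.15320 + (-0.15320 − (-0.53016))/15 = -0.12807
R_{3,2} = -0.14891 + (-0.14891 − (-0.15320))/15 = -0.14862
R_{3,3} = -0.14862 + (-0.14862 − (-0.12807))/63 = -0.14895

-0.149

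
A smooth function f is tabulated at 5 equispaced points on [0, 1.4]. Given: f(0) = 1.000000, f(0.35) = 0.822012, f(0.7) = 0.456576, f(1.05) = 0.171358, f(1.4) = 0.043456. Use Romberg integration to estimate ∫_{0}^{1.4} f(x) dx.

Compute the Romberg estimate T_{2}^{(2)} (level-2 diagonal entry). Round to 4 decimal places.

T_{0}^{(0)} (trapezoid, 1 panel, h=1.4000): 0.730419
T_{1}^{(0)} (trapezoid, 2 panels, h=0.7000): 0.684813
T_{2}^{(0)} (trapezoid, 4 panels, h=0.3500): 0.690086
T_{1}^{(1)} = 0.684813 + (0.684813 − 0.730419)/3 = 0.669611
T_{2}^{(1)} = 0.690086 + (0.690086 − 0.684813)/3 = 0.691844
T_{2}^{(2)} = 0.691844 + (0.691844 − 0.669611)/15 = 0.693326

0.6933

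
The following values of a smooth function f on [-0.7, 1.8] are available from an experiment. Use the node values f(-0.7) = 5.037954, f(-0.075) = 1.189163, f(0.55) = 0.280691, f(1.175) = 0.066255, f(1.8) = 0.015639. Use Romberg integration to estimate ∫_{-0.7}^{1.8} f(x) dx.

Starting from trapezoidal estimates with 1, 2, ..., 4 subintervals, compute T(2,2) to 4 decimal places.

2.1921

T(0,0) (trapezoid, 1 panel, h=2.5000): 6.316991
T(1,0) (trapezoid, 2 panels, h=1.2500): 3.509359
T(2,0) (trapezoid, 4 panels, h=0.6250): 2.539316
T(1,1) = 3.509359 + (3.509359 − 6.316991)/3 = 2.573482
T(2,1) = 2.539316 + (2.539316 − 3.509359)/3 = 2.215968
T(2,2) = 2.215968 + (2.215968 − 2.573482)/15 = 2.192134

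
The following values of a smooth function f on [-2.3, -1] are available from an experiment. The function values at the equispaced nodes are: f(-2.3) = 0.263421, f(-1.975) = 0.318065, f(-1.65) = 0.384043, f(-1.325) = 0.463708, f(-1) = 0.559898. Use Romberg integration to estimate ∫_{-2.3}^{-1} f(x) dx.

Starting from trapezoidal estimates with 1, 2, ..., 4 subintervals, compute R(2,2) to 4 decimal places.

0.5112

R(0,0) (trapezoid, 1 panel, h=1.3000): 0.535157
R(1,0) (trapezoid, 2 panels, h=0.6500): 0.517207
R(2,0) (trapezoid, 4 panels, h=0.3250): 0.512680
R(1,1) = 0.517207 + (0.517207 − 0.535157)/3 = 0.511224
R(2,1) = 0.512680 + (0.512680 − 0.517207)/3 = 0.511171
R(2,2) = 0.511171 + (0.511171 − 0.511224)/15 = 0.511167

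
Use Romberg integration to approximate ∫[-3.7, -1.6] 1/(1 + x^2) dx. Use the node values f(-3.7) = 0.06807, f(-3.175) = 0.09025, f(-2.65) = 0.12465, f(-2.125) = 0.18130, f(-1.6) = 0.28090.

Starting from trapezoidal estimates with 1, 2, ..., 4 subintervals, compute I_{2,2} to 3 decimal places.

I_{0,0} (trapezoid, 1 panel, h=2.1000): 0.36642
I_{1,0} (trapezoid, 2 panels, h=1.0500): 0.31409
I_{2,0} (trapezoid, 4 panels, h=0.5250): 0.29961
I_{1,1} = 0.31409 + (0.31409 − 0.36642)/3 = 0.29665
I_{2,1} = 0.29961 + (0.29961 − 0.31409)/3 = 0.29478
I_{2,2} = 0.29478 + (0.29478 − 0.29665)/15 = 0.29466

0.295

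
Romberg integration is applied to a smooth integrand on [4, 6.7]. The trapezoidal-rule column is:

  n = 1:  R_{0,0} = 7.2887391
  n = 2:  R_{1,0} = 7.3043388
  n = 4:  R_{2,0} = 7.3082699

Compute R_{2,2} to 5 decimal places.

7.30958

Richardson extrapolation on the trapezoidal column (denominator 4−1=3):
R_{1,1} = (4·7.3043388 − 7.2887391) / 3 = 7.3095387
R_{2,1} = (4·7.3082699 − 7.3043388) / 3 = 7.3095803
R_{2,2} = (16·7.3095803 − 7.3095387) / 15 = 7.3095831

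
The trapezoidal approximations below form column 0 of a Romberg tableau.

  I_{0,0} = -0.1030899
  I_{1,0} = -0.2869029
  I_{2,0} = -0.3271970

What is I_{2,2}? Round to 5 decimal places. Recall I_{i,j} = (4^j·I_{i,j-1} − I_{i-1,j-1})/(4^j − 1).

I_{1,1} = -0.2869029 + (-0.2869029 − (-0.1030899))/3 = -0.3481739
I_{2,1} = (4·(-0.3271970) − (-0.2869029)) / 3 = -0.3406284
I_{2,2} = (16·(-0.3406284) − (-0.3481739)) / 15 = -0.3401254
(Column j=1 coincides with Simpson's rule on the same nodes.)

-0.34013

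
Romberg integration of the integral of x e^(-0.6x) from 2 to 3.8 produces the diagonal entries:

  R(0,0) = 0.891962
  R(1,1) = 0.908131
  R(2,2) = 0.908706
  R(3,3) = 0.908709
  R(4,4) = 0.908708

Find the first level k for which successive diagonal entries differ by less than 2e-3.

|R(1,1) − R(0,0)| = 0.016169 ≥ 2e-3
|R(2,2) − R(1,1)| = 0.000575 < 2e-3

k = 2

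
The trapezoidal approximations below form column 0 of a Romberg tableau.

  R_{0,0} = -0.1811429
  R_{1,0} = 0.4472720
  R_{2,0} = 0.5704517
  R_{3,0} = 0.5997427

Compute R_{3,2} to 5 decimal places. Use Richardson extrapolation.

0.60937

R_{2,1} = (4·0.5704517 − 0.4472720) / 3 = 0.6115116
R_{3,1} = (4·0.5997427 − 0.5704517) / 3 = 0.6095064
R_{3,2} = 0.6095064 + (0.6095064 − 0.6115116)/15 = 0.6093727
(Column j=1 coincides with Simpson's rule on the same nodes.)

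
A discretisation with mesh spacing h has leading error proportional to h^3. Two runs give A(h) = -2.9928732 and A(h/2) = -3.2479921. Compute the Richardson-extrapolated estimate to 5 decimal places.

Extrapolated value = (8·A(h/2) − A(h)) / (8 − 1)
= (8·(-3.2479921) − (-2.9928732)) / 7
= -22.9910636 / 7 = -3.2844377

-3.28444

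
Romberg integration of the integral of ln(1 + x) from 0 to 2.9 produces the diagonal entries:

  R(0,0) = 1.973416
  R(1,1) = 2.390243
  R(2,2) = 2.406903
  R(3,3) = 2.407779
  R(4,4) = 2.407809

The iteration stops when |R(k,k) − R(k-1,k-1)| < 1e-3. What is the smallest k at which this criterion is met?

k = 3

|R(1,1) − R(0,0)| = 0.416827 ≥ 1e-3
|R(2,2) − R(1,1)| = 0.016660 ≥ 1e-3
|R(3,3) − R(2,2)| = 0.000876 < 1e-3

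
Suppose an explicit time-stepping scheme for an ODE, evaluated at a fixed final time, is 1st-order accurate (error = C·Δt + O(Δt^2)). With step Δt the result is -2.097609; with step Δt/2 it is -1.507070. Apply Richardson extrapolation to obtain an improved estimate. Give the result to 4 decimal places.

The leading error scales as Δt; refining by a factor of 2 reduces it by 2^1 = 2.
Extrapolated value = (2·A(Δt/2) − A(Δt)) / (2 − 1)
= (2·(-1.507070) − (-2.097609)) / 1
= -0.916531 / 1 = -0.916531

-0.9165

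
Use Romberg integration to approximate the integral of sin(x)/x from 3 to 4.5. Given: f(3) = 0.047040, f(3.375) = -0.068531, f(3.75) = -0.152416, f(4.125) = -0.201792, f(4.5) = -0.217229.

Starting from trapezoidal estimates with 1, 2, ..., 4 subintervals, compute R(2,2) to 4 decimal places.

R(0,0) (trapezoid, 1 panel, h=1.5000): -0.127642
R(1,0) (trapezoid, 2 panels, h=0.7500): -0.178133
R(2,0) (trapezoid, 4 panels, h=0.3750): -0.190438
R(1,1) = -0.178133 + (-0.178133 − (-0.127642))/3 = -0.194963
R(2,1) = -0.190438 + (-0.190438 − (-0.178133))/3 = -0.194540
R(2,2) = -0.194540 + (-0.194540 − (-0.194963))/15 = -0.194512

-0.1945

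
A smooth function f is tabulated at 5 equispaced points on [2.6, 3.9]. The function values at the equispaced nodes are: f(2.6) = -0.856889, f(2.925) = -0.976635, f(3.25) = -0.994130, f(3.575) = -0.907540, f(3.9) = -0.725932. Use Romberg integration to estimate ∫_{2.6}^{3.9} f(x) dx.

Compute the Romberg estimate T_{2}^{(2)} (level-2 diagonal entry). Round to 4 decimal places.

T_{0}^{(0)} (trapezoid, 1 panel, h=1.3000): -1.028834
T_{1}^{(0)} (trapezoid, 2 panels, h=0.6500): -1.160601
T_{2}^{(0)} (trapezoid, 4 panels, h=0.3250): -1.192658
T_{1}^{(1)} = -1.160601 + (-1.160601 − (-1.028834))/3 = -1.204523
T_{2}^{(1)} = -1.192658 + (-1.192658 − (-1.160601))/3 = -1.203344
T_{2}^{(2)} = -1.203344 + (-1.203344 − (-1.204523))/15 = -1.203265

-1.2033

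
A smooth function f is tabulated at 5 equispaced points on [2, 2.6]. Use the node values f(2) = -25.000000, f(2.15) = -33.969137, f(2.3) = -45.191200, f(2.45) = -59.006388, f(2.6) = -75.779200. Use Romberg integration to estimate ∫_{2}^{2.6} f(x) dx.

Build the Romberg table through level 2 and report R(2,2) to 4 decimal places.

R(0,0) (trapezoid, 1 panel, h=0.6000): -30.233760
R(1,0) (trapezoid, 2 panels, h=0.3000): -28.674240
R(2,0) (trapezoid, 4 panels, h=0.1500): -28.283449
R(1,1) = -28.674240 + (-28.674240 − (-30.233760))/3 = -28.154400
R(2,1) = -28.283449 + (-28.283449 − (-28.674240))/3 = -28.153185
R(2,2) = -28.153185 + (-28.153185 − (-28.154400))/15 = -28.153104

-28.1531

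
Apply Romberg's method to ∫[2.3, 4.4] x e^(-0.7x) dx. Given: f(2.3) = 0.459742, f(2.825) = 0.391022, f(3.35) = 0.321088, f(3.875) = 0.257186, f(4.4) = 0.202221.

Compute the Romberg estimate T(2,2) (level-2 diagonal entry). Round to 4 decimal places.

0.6820

T(0,0) (trapezoid, 1 panel, h=2.1000): 0.695061
T(1,0) (trapezoid, 2 panels, h=1.0500): 0.684673
T(2,0) (trapezoid, 4 panels, h=0.5250): 0.682646
T(1,1) = 0.684673 + (0.684673 − 0.695061)/3 = 0.681210
T(2,1) = 0.682646 + (0.682646 − 0.684673)/3 = 0.681970
T(2,2) = 0.681970 + (0.681970 − 0.681210)/15 = 0.682021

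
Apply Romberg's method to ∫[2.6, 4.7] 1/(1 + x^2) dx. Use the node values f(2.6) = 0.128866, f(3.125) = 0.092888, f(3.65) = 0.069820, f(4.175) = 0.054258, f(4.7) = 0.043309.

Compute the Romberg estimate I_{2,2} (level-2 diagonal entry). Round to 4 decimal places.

0.1575

I_{0,0} (trapezoid, 1 panel, h=2.1000): 0.180784
I_{1,0} (trapezoid, 2 panels, h=1.0500): 0.163703
I_{2,0} (trapezoid, 4 panels, h=0.5250): 0.159103
I_{1,1} = 0.163703 + (0.163703 − 0.180784)/3 = 0.158009
I_{2,1} = 0.159103 + (0.159103 − 0.163703)/3 = 0.157570
I_{2,2} = 0.157570 + (0.157570 − 0.158009)/15 = 0.157541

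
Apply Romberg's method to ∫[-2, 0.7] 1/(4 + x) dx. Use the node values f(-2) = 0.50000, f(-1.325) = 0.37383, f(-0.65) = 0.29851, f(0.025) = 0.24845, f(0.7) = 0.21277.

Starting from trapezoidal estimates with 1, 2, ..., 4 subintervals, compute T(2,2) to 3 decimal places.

T(0,0) (trapezoid, 1 panel, h=2.7000): 0.96224
T(1,0) (trapezoid, 2 panels, h=1.3500): 0.88411
T(2,0) (trapezoid, 4 panels, h=0.6750): 0.86209
T(1,1) = 0.88411 + (0.88411 − 0.96224)/3 = 0.85807
T(2,1) = 0.86209 + (0.86209 − 0.88411)/3 = 0.85475
T(2,2) = 0.85475 + (0.85475 − 0.85807)/15 = 0.85453

0.855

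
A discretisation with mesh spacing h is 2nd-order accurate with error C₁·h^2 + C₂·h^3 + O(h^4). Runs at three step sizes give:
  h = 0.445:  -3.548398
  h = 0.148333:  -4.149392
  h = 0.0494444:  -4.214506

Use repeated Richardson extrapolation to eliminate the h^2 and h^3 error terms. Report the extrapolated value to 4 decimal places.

-4.2226

First eliminate the h^2 term (factor 3^2 = 9):
  B₁ = (9·(-4.149392) − (-3.548398))/8 = -4.224516
  B₂ = (9·(-4.214506) − (-4.149392))/8 = -4.222645
Then eliminate the h^3 term (factor 3^3 = 27):
  (27·(-4.222645) − (-4.224516))/26 = -4.222573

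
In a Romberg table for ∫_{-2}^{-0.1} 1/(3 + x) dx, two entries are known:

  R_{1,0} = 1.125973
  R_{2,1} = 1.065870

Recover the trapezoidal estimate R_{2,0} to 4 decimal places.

1.0809

From R_{2,1} = (4·R_{2,0} − R_{1,0})/3, solve for R_{2,0}:
4·R_{2,0} = 3·1.065870 + 1.125973 = 4.323583
R_{2,0} = 1.080896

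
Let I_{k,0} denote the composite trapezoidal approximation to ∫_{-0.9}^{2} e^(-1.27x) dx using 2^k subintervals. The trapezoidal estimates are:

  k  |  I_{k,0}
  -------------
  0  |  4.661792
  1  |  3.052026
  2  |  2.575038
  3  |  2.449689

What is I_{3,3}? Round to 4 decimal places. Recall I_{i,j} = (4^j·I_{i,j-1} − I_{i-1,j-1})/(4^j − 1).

2.4073

Richardson extrapolation on the trapezoidal column (denominator 4−1=3):
I_{1,1} = (4·3.052026 − 4.661792) / 3 = 2.515437
I_{2,1} = 2.575038 + (2.575038 − 3.052026)/3 = 2.416042
I_{3,1} = (4·2.449689 − 2.575038) / 3 = 2.407906
I_{2,2} = 2.416042 + (2.416042 − 2.515437)/15 = 2.409416
I_{3,2} = 2.407906 + (2.407906 − 2.416042)/15 = 2.407364
I_{3,3} = (64·2.407364 − 2.409416) / 63 = 2.407331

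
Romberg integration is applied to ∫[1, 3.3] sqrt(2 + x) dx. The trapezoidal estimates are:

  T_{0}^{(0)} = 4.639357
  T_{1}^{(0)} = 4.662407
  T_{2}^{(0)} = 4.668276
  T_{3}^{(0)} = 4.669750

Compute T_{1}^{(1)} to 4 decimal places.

4.6701

T_{1}^{(1)} = 4.662407 + (4.662407 − 4.639357)/3 = 4.670090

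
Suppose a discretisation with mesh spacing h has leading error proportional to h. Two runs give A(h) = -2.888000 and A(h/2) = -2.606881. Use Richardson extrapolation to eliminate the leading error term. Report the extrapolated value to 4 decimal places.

-2.3258

The leading error scales as h; refining by a factor of 2 reduces it by 2^1 = 2.
Extrapolated value = (2·A(h/2) − A(h)) / (2 − 1)
= (2·(-2.606881) − (-2.888000)) / 1
= -2.325762 / 1 = -2.325762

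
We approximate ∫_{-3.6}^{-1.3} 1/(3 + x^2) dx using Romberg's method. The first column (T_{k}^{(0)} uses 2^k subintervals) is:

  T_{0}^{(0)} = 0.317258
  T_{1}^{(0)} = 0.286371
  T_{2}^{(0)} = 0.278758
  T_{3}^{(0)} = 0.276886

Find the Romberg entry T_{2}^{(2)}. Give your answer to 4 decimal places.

Richardson extrapolation on the trapezoidal column (denominator 4−1=3):
T_{1}^{(1)} = (4·0.286371 − 0.317258) / 3 = 0.276075
T_{2}^{(1)} = 0.278758 + (0.278758 − 0.286371)/3 = 0.276220
T_{2}^{(2)} = (16·0.276220 − 0.276075) / 15 = 0.276230

0.2762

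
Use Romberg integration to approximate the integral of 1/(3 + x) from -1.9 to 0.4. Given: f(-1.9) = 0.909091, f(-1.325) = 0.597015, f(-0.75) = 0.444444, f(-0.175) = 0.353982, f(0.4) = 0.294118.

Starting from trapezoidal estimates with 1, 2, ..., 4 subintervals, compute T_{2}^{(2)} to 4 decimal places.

1.1292

T_{0}^{(0)} (trapezoid, 1 panel, h=2.3000): 1.383690
T_{1}^{(0)} (trapezoid, 2 panels, h=1.1500): 1.202956
T_{2}^{(0)} (trapezoid, 4 panels, h=0.5750): 1.148301
T_{1}^{(1)} = 1.202956 + (1.202956 − 1.383690)/3 = 1.142711
T_{2}^{(1)} = 1.148301 + (1.148301 − 1.202956)/3 = 1.130083
T_{2}^{(2)} = 1.130083 + (1.130083 − 1.142711)/15 = 1.129241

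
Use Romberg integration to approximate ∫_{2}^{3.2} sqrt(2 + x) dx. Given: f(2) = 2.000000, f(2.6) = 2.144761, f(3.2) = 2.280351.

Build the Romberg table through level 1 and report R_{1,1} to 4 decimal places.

2.5719

R_{0,0} (trapezoid, 1 panel, h=1.2000): 2.568211
R_{1,0} (trapezoid, 2 panels, h=0.6000): 2.570962
R_{1,1} = 2.570962 + (2.570962 − 2.568211)/3 = 2.571879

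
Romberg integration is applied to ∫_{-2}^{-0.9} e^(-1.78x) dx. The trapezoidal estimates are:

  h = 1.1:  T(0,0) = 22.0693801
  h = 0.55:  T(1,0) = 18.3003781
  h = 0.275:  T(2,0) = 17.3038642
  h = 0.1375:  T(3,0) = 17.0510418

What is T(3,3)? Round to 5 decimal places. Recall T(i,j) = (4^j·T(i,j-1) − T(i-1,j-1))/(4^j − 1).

Richardson extrapolation on the trapezoidal column (denominator 4−1=3):
T(1,1) = 18.3003781 + (18.3003781 − 22.0693801)/3 = 17.0440441
T(2,1) = (4·17.3038642 − 18.3003781) / 3 = 16.9716929
T(3,1) = (4·17.0510418 − 17.3038642) / 3 = 16.9667677
T(2,2) = 16.9716929 + (16.9716929 − 17.0440441)/15 = 16.9668695
T(3,2) = 16.9667677 + (16.9667677 − 16.9716929)/15 = 16.9664394
T(3,3) = 16.9664394 + (16.9664394 − 16.9668695)/63 = 16.9664326

16.96643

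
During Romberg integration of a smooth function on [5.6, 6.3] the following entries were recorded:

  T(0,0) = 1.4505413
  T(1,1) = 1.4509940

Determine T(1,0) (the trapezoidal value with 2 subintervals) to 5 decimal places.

1.45088

From T(1,1) = (4·T(1,0) − T(0,0))/3, solve for T(1,0):
4·T(1,0) = 3·1.4509940 + 1.4505413 = 5.8035233
T(1,0) = 1.4508808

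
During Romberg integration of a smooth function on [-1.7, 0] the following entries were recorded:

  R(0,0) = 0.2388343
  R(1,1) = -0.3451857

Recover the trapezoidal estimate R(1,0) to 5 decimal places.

-0.19918

From R(1,1) = (4·R(1,0) − R(0,0))/3, solve for R(1,0):
4·R(1,0) = 3·(-0.3451857) + 0.2388343 = -0.7967228
R(1,0) = -0.1991807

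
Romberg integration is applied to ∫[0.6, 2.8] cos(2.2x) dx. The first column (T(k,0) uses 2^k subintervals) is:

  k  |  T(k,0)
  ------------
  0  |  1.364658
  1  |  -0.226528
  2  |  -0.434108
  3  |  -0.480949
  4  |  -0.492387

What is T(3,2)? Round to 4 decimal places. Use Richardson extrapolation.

-0.4961

T(2,1) = (4·(-0.434108) − (-0.226528)) / 3 = -0.503301
T(3,1) = -0.480949 + (-0.480949 − (-0.434108))/3 = -0.496563
T(3,2) = (16·(-0.496563) − (-0.503301)) / 15 = -0.496114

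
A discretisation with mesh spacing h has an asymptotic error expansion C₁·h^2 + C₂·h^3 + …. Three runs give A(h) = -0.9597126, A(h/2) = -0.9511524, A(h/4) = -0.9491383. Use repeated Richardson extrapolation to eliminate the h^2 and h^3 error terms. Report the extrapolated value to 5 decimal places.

-0.94849

First eliminate the h^2 term (factor 2^2 = 4):
  B₁ = (4·(-0.9511524) − (-0.9597126))/3 = -0.9482990
  B₂ = (4·(-0.9491383) − (-0.9511524))/3 = -0.9484669
Then eliminate the h^3 term (factor 2^3 = 8):
  (8·(-0.9484669) − (-0.9482990))/7 = -0.9484909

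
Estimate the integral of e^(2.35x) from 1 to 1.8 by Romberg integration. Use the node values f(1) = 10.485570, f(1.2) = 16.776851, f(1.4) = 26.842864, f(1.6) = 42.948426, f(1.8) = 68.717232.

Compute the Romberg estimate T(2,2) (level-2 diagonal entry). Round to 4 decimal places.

24.7799

T(0,0) (trapezoid, 1 panel, h=0.8000): 31.681121
T(1,0) (trapezoid, 2 panels, h=0.4000): 26.577706
T(2,0) (trapezoid, 4 panels, h=0.2000): 25.233908
T(1,1) = 26.577706 + (26.577706 − 31.681121)/3 = 24.876568
T(2,1) = 25.233908 + (25.233908 − 26.577706)/3 = 24.785975
T(2,2) = 24.785975 + (24.785975 − 24.876568)/15 = 24.779935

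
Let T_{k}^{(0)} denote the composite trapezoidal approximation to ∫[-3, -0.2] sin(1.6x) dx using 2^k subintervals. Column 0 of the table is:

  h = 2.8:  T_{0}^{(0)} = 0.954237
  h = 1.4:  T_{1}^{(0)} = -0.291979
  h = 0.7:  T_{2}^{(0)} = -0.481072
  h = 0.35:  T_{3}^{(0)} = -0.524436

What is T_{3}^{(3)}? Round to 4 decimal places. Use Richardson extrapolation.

-0.5386

Richardson extrapolation on the trapezoidal column (denominator 4−1=3):
T_{1}^{(1)} = -0.291979 + (-0.291979 − 0.954237)/3 = -0.707384
T_{2}^{(1)} = -0.481072 + (-0.481072 − (-0.291979))/3 = -0.544103
T_{3}^{(1)} = (4·(-0.524436) − (-0.481072)) / 3 = -0.538891
T_{2}^{(2)} = (16·(-0.544103) − (-0.707384)) / 15 = -0.533218
T_{3}^{(2)} = -0.538891 + (-0.538891 − (-0.544103))/15 = -0.538544
T_{3}^{(3)} = (64·(-0.538544) − (-0.533218)) / 63 = -0.538629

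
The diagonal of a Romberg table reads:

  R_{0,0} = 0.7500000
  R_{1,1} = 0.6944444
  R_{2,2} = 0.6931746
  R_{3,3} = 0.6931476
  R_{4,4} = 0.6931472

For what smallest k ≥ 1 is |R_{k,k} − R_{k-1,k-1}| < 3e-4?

|R_{1,1} − R_{0,0}| = 0.0555556 ≥ 3e-4
|R_{2,2} − R_{1,1}| = 0.0012698 ≥ 3e-4
|R_{3,3} − R_{2,2}| = 0.0000270 < 3e-4

k = 3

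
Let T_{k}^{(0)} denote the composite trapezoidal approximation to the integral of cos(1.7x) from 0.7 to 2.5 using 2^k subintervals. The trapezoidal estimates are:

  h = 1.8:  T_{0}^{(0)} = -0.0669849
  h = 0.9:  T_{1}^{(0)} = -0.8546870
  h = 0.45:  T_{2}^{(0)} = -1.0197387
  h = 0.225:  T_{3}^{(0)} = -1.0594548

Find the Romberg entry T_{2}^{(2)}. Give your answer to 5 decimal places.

-1.07192

Richardson extrapolation on the trapezoidal column (denominator 4−1=3):
T_{1}^{(1)} = -0.8546870 + (-0.8546870 − (-0.0669849))/3 = -1.1172544
T_{2}^{(1)} = -1.0197387 + (-1.0197387 − (-0.8546870))/3 = -1.0747559
T_{2}^{(2)} = -1.0747559 + (-1.0747559 − (-1.1172544))/15 = -1.0719227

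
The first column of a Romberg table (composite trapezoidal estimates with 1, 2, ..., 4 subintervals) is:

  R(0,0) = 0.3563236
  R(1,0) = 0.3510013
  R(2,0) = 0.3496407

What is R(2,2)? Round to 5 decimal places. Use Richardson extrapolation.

Richardson extrapolation on the trapezoidal column (denominator 4−1=3):
R(1,1) = 0.3510013 + (0.3510013 − 0.3563236)/3 = 0.3492272
R(2,1) = 0.3496407 + (0.3496407 − 0.3510013)/3 = 0.3491872
R(2,2) = 0.3491872 + (0.3491872 − 0.3492272)/15 = 0.3491845

0.34918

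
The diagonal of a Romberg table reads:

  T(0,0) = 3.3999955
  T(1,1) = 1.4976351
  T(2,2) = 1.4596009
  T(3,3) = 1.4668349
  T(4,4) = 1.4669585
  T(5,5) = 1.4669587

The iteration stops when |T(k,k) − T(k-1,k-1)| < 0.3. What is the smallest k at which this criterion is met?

|T(1,1) − T(0,0)| = 1.9023604 ≥ 0.3
|T(2,2) − T(1,1)| = 0.0380342 < 0.3

k = 2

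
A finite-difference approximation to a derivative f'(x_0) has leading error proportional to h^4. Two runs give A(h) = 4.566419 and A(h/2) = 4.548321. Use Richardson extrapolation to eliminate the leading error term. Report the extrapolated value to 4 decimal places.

Extrapolated value = (16·A(h/2) − A(h)) / (16 − 1)
= (16·4.548321 − 4.566419) / 15
= 68.206717 / 15 = 4.547114

4.5471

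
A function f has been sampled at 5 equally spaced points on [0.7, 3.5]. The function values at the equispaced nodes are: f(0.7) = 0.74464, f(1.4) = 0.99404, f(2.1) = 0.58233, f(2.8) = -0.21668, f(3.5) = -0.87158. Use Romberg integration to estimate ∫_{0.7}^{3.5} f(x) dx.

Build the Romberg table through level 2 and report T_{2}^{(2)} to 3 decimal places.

T_{0}^{(0)} (trapezoid, 1 panel, h=2.8000): -0.17772
T_{1}^{(0)} (trapezoid, 2 panels, h=1.4000): 0.72640
T_{2}^{(0)} (trapezoid, 4 panels, h=0.7000): 0.90735
T_{1}^{(1)} = 0.72640 + (0.72640 − (-0.17772))/3 = 1.02777
T_{2}^{(1)} = 0.90735 + (0.90735 − 0.72640)/3 = 0.96767
T_{2}^{(2)} = 0.96767 + (0.96767 − 1.02777)/15 = 0.96366

0.964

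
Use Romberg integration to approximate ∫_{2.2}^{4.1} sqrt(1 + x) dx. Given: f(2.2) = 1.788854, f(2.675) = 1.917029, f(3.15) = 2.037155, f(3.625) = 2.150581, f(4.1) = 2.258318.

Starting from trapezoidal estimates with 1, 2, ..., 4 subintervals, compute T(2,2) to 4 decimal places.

T(0,0) (trapezoid, 1 panel, h=1.9000): 3.844813
T(1,0) (trapezoid, 2 panels, h=0.9500): 3.857704
T(2,0) (trapezoid, 4 panels, h=0.4750): 3.860967
T(1,1) = 3.857704 + (3.857704 − 3.844813)/3 = 3.862001
T(2,1) = 3.860967 + (3.860967 − 3.857704)/3 = 3.862055
T(2,2) = 3.862055 + (3.862055 − 3.862001)/15 = 3.862059

3.8621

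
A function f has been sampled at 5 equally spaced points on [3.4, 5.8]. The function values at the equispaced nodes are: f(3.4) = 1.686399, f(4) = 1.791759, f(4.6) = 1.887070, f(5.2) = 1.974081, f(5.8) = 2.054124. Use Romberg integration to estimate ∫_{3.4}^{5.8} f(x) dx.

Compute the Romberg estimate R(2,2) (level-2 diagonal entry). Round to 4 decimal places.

R(0,0) (trapezoid, 1 panel, h=2.4000): 4.488628
R(1,0) (trapezoid, 2 panels, h=1.2000): 4.508798
R(2,0) (trapezoid, 4 panels, h=0.6000): 4.513903
R(1,1) = 4.508798 + (4.508798 − 4.488628)/3 = 4.515521
R(2,1) = 4.513903 + (4.513903 − 4.508798)/3 = 4.515605
R(2,2) = 4.515605 + (4.515605 − 4.515521)/15 = 4.515611

4.5156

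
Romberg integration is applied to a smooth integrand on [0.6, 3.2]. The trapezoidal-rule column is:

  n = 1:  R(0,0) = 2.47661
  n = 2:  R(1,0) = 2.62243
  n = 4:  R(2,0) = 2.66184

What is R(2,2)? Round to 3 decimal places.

Richardson extrapolation on the trapezoidal column (denominator 4−1=3):
R(1,1) = 2.62243 + (2.62243 − 2.47661)/3 = 2.67104
R(2,1) = (4·2.66184 − 2.62243) / 3 = 2.67498
R(2,2) = (16·2.67498 − 2.67104) / 15 = 2.67524

2.675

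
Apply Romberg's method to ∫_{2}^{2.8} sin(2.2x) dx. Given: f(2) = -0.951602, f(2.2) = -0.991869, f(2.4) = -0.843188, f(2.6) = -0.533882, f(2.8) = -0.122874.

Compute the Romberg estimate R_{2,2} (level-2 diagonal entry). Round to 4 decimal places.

R_{0,0} (trapezoid, 1 panel, h=0.8000): -0.429790
R_{1,0} (trapezoid, 2 panels, h=0.4000): -0.552170
R_{2,0} (trapezoid, 4 panels, h=0.2000): -0.581235
R_{1,1} = -0.552170 + (-0.552170 − (-0.429790))/3 = -0.592963
R_{2,1} = -0.581235 + (-0.581235 − (-0.552170))/3 = -0.590923
R_{2,2} = -0.590923 + (-0.590923 − (-0.592963))/15 = -0.590787

-0.5908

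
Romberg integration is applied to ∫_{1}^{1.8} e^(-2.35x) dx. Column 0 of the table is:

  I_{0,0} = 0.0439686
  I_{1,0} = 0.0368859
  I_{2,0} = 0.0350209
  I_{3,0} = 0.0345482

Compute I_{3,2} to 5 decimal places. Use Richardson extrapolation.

0.03439

Richardson extrapolation on the trapezoidal column (denominator 4−1=3):
I_{2,1} = (4·0.0350209 − 0.0368859) / 3 = 0.0343992
I_{3,1} = 0.0345482 + (0.0345482 − 0.0350209)/3 = 0.0343906
I_{3,2} = (16·0.0343906 − 0.0343992) / 15 = 0.0343900
(Column j=1 coincides with Simpson's rule on the same nodes.)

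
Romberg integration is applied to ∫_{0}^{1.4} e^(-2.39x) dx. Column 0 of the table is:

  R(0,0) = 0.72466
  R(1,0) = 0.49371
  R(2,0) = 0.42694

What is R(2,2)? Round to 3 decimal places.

0.404

Richardson extrapolation on the trapezoidal column (denominator 4−1=3):
R(1,1) = 0.49371 + (0.49371 − 0.72466)/3 = 0.41673
R(2,1) = 0.42694 + (0.42694 − 0.49371)/3 = 0.40468
R(2,2) = (16·0.40468 − 0.41673) / 15 = 0.40388
(Column j=1 coincides with Simpson's rule on the same nodes.)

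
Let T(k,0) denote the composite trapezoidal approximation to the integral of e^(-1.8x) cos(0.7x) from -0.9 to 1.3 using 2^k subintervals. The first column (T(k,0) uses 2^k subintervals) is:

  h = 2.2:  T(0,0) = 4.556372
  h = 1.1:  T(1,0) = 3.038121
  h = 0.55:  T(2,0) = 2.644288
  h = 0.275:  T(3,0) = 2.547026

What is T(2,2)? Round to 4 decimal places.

2.5117

Richardson extrapolation on the trapezoidal column (denominator 4−1=3):
T(1,1) = (4·3.038121 − 4.556372) / 3 = 2.532037
T(2,1) = (4·2.644288 − 3.038121) / 3 = 2.513010
T(2,2) = (16·2.513010 − 2.532037) / 15 = 2.511742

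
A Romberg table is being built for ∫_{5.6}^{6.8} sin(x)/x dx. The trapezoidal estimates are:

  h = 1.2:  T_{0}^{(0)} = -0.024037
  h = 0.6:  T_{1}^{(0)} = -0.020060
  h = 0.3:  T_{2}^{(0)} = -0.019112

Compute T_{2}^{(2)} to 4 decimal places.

T_{1}^{(1)} = (4·(-0.020060) − (-0.024037)) / 3 = -0.018734
T_{2}^{(1)} = (4·(-0.019112) − (-0.020060)) / 3 = -0.018796
T_{2}^{(2)} = (16·(-0.018796) − (-0.018734)) / 15 = -0.018800

-0.0188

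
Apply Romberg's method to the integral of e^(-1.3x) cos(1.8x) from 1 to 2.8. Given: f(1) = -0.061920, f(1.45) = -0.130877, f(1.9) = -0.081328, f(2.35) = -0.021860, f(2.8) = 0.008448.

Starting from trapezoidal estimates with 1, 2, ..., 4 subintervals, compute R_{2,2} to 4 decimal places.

-0.1248

R_{0,0} (trapezoid, 1 panel, h=1.8000): -0.048125
R_{1,0} (trapezoid, 2 panels, h=0.9000): -0.097258
R_{2,0} (trapezoid, 4 panels, h=0.4500): -0.117360
R_{1,1} = -0.097258 + (-0.097258 − (-0.048125))/3 = -0.113636
R_{2,1} = -0.117360 + (-0.117360 − (-0.097258))/3 = -0.124061
R_{2,2} = -0.124061 + (-0.124061 − (-0.113636))/15 = -0.124756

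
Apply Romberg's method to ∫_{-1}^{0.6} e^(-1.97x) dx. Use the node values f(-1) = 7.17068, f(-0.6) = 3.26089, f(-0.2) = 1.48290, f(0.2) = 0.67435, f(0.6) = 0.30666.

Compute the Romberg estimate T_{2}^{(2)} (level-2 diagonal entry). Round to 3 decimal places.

3.486

T_{0}^{(0)} (trapezoid, 1 panel, h=1.6000): 5.98187
T_{1}^{(0)} (trapezoid, 2 panels, h=0.8000): 4.17726
T_{2}^{(0)} (trapezoid, 4 panels, h=0.4000): 3.66272
T_{1}^{(1)} = 4.17726 + (4.17726 − 5.98187)/3 = 3.57572
T_{2}^{(1)} = 3.66272 + (3.66272 − 4.17726)/3 = 3.49121
T_{2}^{(2)} = 3.49121 + (3.49121 − 3.57572)/15 = 3.48558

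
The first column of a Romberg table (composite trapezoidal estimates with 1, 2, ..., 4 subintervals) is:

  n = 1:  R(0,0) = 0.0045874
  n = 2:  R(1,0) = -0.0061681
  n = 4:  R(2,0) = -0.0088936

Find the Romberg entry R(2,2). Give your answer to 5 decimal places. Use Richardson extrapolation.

Richardson extrapolation on the trapezoidal column (denominator 4−1=3):
R(1,1) = (4·(-0.0061681) − 0.0045874) / 3 = -0.0097533
R(2,1) = (4·(-0.0088936) − (-0.0061681)) / 3 = -0.0098021
R(2,2) = -0.0098021 + (-0.0098021 − (-0.0097533))/15 = -0.0098054

-0.00981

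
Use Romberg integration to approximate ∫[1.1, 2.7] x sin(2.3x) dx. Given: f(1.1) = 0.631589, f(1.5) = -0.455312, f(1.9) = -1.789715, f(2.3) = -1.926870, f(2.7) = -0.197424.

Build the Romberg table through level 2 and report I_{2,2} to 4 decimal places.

-1.6830

I_{0,0} (trapezoid, 1 panel, h=1.6000): 0.347332
I_{1,0} (trapezoid, 2 panels, h=0.8000): -1.258106
I_{2,0} (trapezoid, 4 panels, h=0.4000): -1.581926
I_{1,1} = -1.258106 + (-1.258106 − 0.347332)/3 = -1.793252
I_{2,1} = -1.581926 + (-1.581926 − (-1.258106))/3 = -1.689866
I_{2,2} = -1.689866 + (-1.689866 − (-1.793252))/15 = -1.682974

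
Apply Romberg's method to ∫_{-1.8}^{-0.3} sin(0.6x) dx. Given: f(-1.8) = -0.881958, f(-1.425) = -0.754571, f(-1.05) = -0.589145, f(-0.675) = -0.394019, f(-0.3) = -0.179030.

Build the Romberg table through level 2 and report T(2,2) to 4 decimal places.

T(0,0) (trapezoid, 1 panel, h=1.5000): -0.795741
T(1,0) (trapezoid, 2 panels, h=0.7500): -0.839729
T(2,0) (trapezoid, 4 panels, h=0.3750): -0.850586
T(1,1) = -0.839729 + (-0.839729 − (-0.795741))/3 = -0.854392
T(2,1) = -0.850586 + (-0.850586 − (-0.839729))/3 = -0.854205
T(2,2) = -0.854205 + (-0.854205 − (-0.854392))/15 = -0.854193

-0.8542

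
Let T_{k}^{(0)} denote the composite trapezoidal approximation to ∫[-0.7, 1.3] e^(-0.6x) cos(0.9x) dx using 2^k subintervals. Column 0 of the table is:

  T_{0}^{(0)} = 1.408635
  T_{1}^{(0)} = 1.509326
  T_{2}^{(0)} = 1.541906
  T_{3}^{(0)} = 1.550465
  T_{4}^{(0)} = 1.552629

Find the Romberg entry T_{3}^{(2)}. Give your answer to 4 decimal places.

1.5534

Richardson extrapolation on the trapezoidal column (denominator 4−1=3):
T_{2}^{(1)} = 1.541906 + (1.541906 − 1.509326)/3 = 1.552766
T_{3}^{(1)} = (4·1.550465 − 1.541906) / 3 = 1.553318
T_{3}^{(2)} = (16·1.553318 − 1.552766) / 15 = 1.553355
(Column j=1 coincides with Simpson's rule on the same nodes.)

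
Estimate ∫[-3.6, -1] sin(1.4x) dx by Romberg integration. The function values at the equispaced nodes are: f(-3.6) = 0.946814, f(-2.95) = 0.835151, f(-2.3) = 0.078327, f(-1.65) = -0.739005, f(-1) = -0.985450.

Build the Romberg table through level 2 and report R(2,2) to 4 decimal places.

0.1082

R(0,0) (trapezoid, 1 panel, h=2.6000): -0.050227
R(1,0) (trapezoid, 2 panels, h=1.3000): 0.076712
R(2,0) (trapezoid, 4 panels, h=0.6500): 0.100851
R(1,1) = 0.076712 + (0.076712 − (-0.050227))/3 = 0.119025
R(2,1) = 0.100851 + (0.100851 − 0.076712)/3 = 0.108897
R(2,2) = 0.108897 + (0.108897 − 0.119025)/15 = 0.108222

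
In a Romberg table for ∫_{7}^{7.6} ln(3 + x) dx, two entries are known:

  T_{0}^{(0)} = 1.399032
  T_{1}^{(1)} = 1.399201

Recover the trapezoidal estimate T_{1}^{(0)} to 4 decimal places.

1.3992

From T_{1}^{(1)} = (4·T_{1}^{(0)} − T_{0}^{(0)})/3, solve for T_{1}^{(0)}:
4·T_{1}^{(0)} = 3·1.399201 + 1.399032 = 5.596635
T_{1}^{(0)} = 1.399159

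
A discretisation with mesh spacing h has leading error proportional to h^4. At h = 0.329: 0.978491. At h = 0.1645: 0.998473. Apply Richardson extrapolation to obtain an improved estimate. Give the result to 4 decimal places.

The leading error scales as h^4; refining by a factor of 2 reduces it by 2^4 = 16.
Extrapolated value = (16·A(h/2) − A(h)) / (16 − 1)
= (16·0.998473 − 0.978491) / 15
= 14.997077 / 15 = 0.999805

0.9998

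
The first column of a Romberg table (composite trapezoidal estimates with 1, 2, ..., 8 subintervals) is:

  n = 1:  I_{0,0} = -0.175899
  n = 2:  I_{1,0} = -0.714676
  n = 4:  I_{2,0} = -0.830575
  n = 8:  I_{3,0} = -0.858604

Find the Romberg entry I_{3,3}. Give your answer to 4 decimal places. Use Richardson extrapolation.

-0.8679

I_{1,1} = -0.714676 + (-0.714676 − (-0.175899))/3 = -0.894268
I_{2,1} = (4·(-0.830575) − (-0.714676)) / 3 = -0.869208
I_{3,1} = (4·(-0.858604) − (-0.830575)) / 3 = -0.867947
I_{2,2} = -0.869208 + (-0.869208 − (-0.894268))/15 = -0.867537
I_{3,2} = -0.867947 + (-0.867947 − (-0.869208))/15 = -0.867863
I_{3,3} = -0.867863 + (-0.867863 − (-0.867537))/63 = -0.867868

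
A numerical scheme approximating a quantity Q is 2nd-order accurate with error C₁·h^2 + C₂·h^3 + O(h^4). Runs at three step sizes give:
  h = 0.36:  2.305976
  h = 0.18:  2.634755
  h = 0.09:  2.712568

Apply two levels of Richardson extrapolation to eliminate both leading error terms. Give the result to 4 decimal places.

First eliminate the h^2 term (factor 2^2 = 4):
  B₁ = (4·2.634755 − 2.305976)/3 = 2.744348
  B₂ = (4·2.712568 − 2.634755)/3 = 2.738506
Then eliminate the h^3 term (factor 2^3 = 8):
  (8·2.738506 − 2.744348)/7 = 2.737671

2.7377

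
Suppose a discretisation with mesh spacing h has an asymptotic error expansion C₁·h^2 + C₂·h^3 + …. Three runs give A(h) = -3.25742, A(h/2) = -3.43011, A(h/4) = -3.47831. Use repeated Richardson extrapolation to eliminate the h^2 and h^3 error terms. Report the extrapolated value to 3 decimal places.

-3.495

First eliminate the h^2 term (factor 2^2 = 4):
  B₁ = (4·(-3.43011) − (-3.25742))/3 = -3.48767
  B₂ = (4·(-3.47831) − (-3.43011))/3 = -3.49438
Then eliminate the h^3 term (factor 2^3 = 8):
  (8·(-3.49438) − (-3.48767))/7 = -3.49534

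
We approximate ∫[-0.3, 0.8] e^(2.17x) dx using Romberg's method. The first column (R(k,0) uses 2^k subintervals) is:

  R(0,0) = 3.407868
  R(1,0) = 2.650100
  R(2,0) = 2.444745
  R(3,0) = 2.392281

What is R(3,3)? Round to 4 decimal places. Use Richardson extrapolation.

2.3747

Richardson extrapolation on the trapezoidal column (denominator 4−1=3):
R(1,1) = 2.650100 + (2.650100 − 3.407868)/3 = 2.397511
R(2,1) = 2.444745 + (2.444745 − 2.650100)/3 = 2.376293
R(3,1) = (4·2.392281 − 2.444745) / 3 = 2.374793
R(2,2) = 2.376293 + (2.376293 − 2.397511)/15 = 2.374878
R(3,2) = 2.374793 + (2.374793 − 2.376293)/15 = 2.374693
R(3,3) = (64·2.374693 − 2.374878) / 63 = 2.374690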